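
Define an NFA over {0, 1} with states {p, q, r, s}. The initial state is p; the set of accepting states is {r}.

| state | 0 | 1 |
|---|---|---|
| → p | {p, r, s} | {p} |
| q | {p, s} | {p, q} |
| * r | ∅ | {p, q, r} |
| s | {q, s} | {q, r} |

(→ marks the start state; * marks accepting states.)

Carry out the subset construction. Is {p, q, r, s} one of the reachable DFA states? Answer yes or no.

Start state of the DFA: {p}.
{p} --0--> {p, r, s}  [new]
{p} --1--> {p}  [seen]
{p, r, s} --0--> {p, q, r, s}  [new]
{p, r, s} --1--> {p, q, r}  [new]
{p, q, r, s} --0--> {p, q, r, s}  [seen]
{p, q, r, s} --1--> {p, q, r}  [seen]
{p, q, r} --0--> {p, r, s}  [seen]
{p, q, r} --1--> {p, q, r}  [seen]
Reachable DFA states: {p}, {p, r, s}, {p, q, r, s}, {p, q, r}.
{p, q, r, s} is among them.

yes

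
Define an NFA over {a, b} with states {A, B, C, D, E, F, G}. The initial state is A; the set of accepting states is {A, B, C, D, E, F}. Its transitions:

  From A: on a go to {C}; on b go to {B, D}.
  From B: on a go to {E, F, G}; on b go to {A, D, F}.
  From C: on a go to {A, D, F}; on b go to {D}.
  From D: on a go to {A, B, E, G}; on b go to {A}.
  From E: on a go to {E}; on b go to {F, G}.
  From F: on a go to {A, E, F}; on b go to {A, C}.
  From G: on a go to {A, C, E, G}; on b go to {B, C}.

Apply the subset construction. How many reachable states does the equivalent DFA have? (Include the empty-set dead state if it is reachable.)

Start state of the DFA: {A}.
{A} --a--> {C}  [new]
{A} --b--> {B, D}  [new]
{C} --a--> {A, D, F}  [new]
{C} --b--> {D}  [new]
{B, D} --a--> {A, B, E, F, G}  [new]
{B, D} --b--> {A, D, F}  [seen]
{A, D, F} --a--> {A, B, C, E, F, G}  [new]
{A, D, F} --b--> {A, B, C, D}  [new]
{D} --a--> {A, B, E, G}  [new]
{D} --b--> {A}  [seen]
{A, B, E, F, G} --a--> {A, C, E, F, G}  [new]
{A, B, E, F, G} --b--> {A, B, C, D, F, G}  [new]
{A, B, C, E, F, G} --a--> {A, C, D, E, F, G}  [new]
{A, B, C, E, F, G} --b--> {A, B, C, D, F, G}  [seen]
{A, B, C, D} --a--> {A, B, C, D, E, F, G}  [new]
{A, B, C, D} --b--> {A, B, D, F}  [new]
{A, B, E, G} --a--> {A, C, E, F, G}  [seen]
{A, B, E, G} --b--> {A, B, C, D, F, G}  [seen]
{A, C, E, F, G} --a--> {A, C, D, E, F, G}  [seen]
{A, C, E, F, G} --b--> {A, B, C, D, F, G}  [seen]
{A, B, C, D, F, G} --a--> {A, B, C, D, E, F, G}  [seen]
{A, B, C, D, F, G} --b--> {A, B, C, D, F}  [new]
{A, C, D, E, F, G} --a--> {A, B, C, D, E, F, G}  [seen]
{A, C, D, E, F, G} --b--> {A, B, C, D, F, G}  [seen]
{A, B, C, D, E, F, G} --a--> {A, B, C, D, E, F, G}  [seen]
{A, B, C, D, E, F, G} --b--> {A, B, C, D, F, G}  [seen]
{A, B, D, F} --a--> {A, B, C, E, F, G}  [seen]
{A, B, D, F} --b--> {A, B, C, D, F}  [seen]
{A, B, C, D, F} --a--> {A, B, C, D, E, F, G}  [seen]
{A, B, C, D, F} --b--> {A, B, C, D, F}  [seen]
Reachable DFA states: {A}, {C}, {B, D}, {A, D, F}, {D}, {A, B, E, F, G}, {A, B, C, E, F, G}, {A, B, C, D}, {A, B, E, G}, {A, C, E, F, G}, {A, B, C, D, F, G}, {A, C, D, E, F, G}, {A, B, C, D, E, F, G}, {A, B, D, F}, {A, B, C, D, F}.

15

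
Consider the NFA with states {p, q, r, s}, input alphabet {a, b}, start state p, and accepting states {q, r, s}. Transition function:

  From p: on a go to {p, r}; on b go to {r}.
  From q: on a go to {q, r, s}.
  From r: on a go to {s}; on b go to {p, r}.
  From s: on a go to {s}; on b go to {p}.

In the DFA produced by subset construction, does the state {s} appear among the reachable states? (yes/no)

yes

Start state of the DFA: {p}.
{p} --a--> {p, r}  [new]
{p} --b--> {r}  [new]
{p, r} --a--> {p, r, s}  [new]
{p, r} --b--> {p, r}  [seen]
{r} --a--> {s}  [new]
{r} --b--> {p, r}  [seen]
{p, r, s} --a--> {p, r, s}  [seen]
{p, r, s} --b--> {p, r}  [seen]
{s} --a--> {s}  [seen]
{s} --b--> {p}  [seen]
Reachable DFA states: {p}, {p, r}, {r}, {p, r, s}, {s}.
{s} is among them.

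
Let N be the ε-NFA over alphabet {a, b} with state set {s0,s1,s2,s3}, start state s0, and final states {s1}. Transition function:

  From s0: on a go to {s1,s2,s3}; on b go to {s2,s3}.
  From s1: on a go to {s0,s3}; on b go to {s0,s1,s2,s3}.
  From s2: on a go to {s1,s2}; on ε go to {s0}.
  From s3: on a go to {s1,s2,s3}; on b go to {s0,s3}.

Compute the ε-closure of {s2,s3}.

{s0,s2,s3}

Begin with {s2,s3}.
s2 →ε {s0}; add s0.
ε-closure = {s0,s2,s3}.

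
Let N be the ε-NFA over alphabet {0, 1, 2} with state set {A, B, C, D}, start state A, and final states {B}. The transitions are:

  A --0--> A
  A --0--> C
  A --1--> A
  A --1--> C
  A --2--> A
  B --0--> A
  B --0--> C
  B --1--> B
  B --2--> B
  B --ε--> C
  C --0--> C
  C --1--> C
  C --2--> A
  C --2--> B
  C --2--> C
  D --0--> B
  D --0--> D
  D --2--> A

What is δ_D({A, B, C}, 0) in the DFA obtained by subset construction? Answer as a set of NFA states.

{A, C}

δ(A,0) = {A, C}; δ(B,0) = {A, C}; δ(C,0) = {C}.
Union: {A, C}.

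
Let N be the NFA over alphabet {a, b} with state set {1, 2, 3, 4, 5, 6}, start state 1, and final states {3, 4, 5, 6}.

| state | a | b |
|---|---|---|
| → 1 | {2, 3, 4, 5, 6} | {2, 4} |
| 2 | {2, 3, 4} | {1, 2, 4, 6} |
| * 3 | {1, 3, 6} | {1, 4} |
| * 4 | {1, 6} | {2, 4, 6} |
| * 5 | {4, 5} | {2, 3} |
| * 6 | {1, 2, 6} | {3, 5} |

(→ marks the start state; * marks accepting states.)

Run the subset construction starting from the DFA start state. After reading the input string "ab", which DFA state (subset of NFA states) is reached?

{1, 2, 3, 4, 5, 6}

Start: {1}.
δ(1,a) = {2, 3, 4, 5, 6}.
Union: {2, 3, 4, 5, 6}.
After a: {2, 3, 4, 5, 6}.
δ(2,b) = {1, 2, 4, 6}; δ(3,b) = {1, 4}; δ(4,b) = {2, 4, 6}; δ(5,b) = {2, 3}; δ(6,b) = {3, 5}.
Union: {1, 2, 3, 4, 5, 6}.
After b: {1, 2, 3, 4, 5, 6}.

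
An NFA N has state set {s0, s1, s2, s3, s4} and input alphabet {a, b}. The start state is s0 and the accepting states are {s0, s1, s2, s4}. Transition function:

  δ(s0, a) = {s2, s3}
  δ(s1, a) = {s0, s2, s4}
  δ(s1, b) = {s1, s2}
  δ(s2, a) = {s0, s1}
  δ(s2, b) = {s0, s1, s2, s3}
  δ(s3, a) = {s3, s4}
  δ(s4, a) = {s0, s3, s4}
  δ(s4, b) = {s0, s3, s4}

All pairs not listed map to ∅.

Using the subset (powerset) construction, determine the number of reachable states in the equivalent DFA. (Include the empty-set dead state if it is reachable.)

7

Start state of the DFA: {s0}.
{s0} --a--> {s2, s3}  [new]
{s0} --b--> ∅  [new]
{s2, s3} --a--> {s0, s1, s3, s4}  [new]
{s2, s3} --b--> {s0, s1, s2, s3}  [new]
∅ --a--> ∅  [seen]
∅ --b--> ∅  [seen]
{s0, s1, s3, s4} --a--> {s0, s2, s3, s4}  [new]
{s0, s1, s3, s4} --b--> {s0, s1, s2, s3, s4}  [new]
{s0, s1, s2, s3} --a--> {s0, s1, s2, s3, s4}  [seen]
{s0, s1, s2, s3} --b--> {s0, s1, s2, s3}  [seen]
{s0, s2, s3, s4} --a--> {s0, s1, s2, s3, s4}  [seen]
{s0, s2, s3, s4} --b--> {s0, s1, s2, s3, s4}  [seen]
{s0, s1, s2, s3, s4} --a--> {s0, s1, s2, s3, s4}  [seen]
{s0, s1, s2, s3, s4} --b--> {s0, s1, s2, s3, s4}  [seen]
Reachable DFA states: {s0}, {s2, s3}, ∅, {s0, s1, s3, s4}, {s0, s1, s2, s3}, {s0, s2, s3, s4}, {s0, s1, s2, s3, s4}.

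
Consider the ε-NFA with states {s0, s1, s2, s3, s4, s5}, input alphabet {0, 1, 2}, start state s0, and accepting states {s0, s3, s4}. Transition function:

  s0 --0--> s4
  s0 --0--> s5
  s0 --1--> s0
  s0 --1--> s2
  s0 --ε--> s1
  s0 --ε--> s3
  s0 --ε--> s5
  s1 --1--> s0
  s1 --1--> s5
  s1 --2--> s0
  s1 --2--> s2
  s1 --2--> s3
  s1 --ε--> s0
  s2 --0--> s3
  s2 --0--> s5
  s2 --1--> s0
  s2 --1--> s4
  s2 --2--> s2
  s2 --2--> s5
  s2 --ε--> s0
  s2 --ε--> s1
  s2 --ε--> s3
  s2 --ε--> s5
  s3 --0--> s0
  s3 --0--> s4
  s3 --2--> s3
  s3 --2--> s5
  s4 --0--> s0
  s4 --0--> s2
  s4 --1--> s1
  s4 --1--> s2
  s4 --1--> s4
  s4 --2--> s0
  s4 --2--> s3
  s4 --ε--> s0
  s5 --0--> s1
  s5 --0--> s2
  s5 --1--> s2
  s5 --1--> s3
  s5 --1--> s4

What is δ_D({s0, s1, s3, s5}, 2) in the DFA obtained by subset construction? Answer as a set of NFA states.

{s0, s1, s2, s3, s5}

δ(s0,2) = ∅; δ(s1,2) = {s0, s2, s3}; δ(s3,2) = {s3, s5}; δ(s5,2) = ∅.
Union: {s0, s2, s3, s5}.
ε-closure gives {s0, s1, s2, s3, s5}.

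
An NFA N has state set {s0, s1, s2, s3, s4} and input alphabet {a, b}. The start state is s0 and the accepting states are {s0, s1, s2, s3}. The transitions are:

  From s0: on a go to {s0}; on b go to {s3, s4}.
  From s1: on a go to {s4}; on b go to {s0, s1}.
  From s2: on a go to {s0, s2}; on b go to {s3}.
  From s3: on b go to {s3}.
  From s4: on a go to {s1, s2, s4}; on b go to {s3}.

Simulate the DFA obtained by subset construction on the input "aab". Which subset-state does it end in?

Start: {s0}.
δ(s0,a) = {s0}.
Union: {s0}.
After a: {s0}.
δ(s0,a) = {s0}.
Union: {s0}.
After a: {s0}.
δ(s0,b) = {s3, s4}.
Union: {s3, s4}.
After b: {s3, s4}.

{s3, s4}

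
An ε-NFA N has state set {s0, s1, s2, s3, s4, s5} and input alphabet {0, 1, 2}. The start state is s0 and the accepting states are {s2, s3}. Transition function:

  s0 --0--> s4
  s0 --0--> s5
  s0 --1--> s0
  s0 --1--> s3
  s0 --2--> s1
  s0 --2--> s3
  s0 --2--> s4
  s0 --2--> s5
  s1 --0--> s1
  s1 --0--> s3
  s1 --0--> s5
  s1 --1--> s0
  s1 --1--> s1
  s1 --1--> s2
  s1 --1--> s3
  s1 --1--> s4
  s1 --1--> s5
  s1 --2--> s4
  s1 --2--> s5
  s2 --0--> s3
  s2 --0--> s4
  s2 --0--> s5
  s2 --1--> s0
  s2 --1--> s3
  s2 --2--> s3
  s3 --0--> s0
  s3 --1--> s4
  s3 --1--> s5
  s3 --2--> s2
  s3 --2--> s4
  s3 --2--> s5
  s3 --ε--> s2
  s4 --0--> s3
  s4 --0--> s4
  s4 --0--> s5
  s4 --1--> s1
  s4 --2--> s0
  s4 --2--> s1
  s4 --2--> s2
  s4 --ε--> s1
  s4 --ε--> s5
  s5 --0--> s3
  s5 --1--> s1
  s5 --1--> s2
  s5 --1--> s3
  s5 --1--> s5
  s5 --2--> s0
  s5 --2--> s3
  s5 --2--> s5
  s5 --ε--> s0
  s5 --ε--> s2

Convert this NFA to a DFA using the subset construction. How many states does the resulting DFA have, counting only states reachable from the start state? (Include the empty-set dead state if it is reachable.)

Start state of the DFA: {s0} (ε-closure of the NFA start).
{s0} --0--> {s0, s1, s2, s4, s5}  [new]
{s0} --1--> {s0, s2, s3}  [new]
{s0} --2--> {s0, s1, s2, s3, s4, s5}  [new]
{s0, s1, s2, s4, s5} --0--> {s0, s1, s2, s3, s4, s5}  [seen]
{s0, s1, s2, s4, s5} --1--> {s0, s1, s2, s3, s4, s5}  [seen]
{s0, s1, s2, s4, s5} --2--> {s0, s1, s2, s3, s4, s5}  [seen]
{s0, s2, s3} --0--> {s0, s1, s2, s3, s4, s5}  [seen]
{s0, s2, s3} --1--> {s0, s1, s2, s3, s4, s5}  [seen]
{s0, s2, s3} --2--> {s0, s1, s2, s3, s4, s5}  [seen]
{s0, s1, s2, s3, s4, s5} --0--> {s0, s1, s2, s3, s4, s5}  [seen]
{s0, s1, s2, s3, s4, s5} --1--> {s0, s1, s2, s3, s4, s5}  [seen]
{s0, s1, s2, s3, s4, s5} --2--> {s0, s1, s2, s3, s4, s5}  [seen]
Reachable DFA states: {s0}, {s0, s1, s2, s4, s5}, {s0, s2, s3}, {s0, s1, s2, s3, s4, s5}.

4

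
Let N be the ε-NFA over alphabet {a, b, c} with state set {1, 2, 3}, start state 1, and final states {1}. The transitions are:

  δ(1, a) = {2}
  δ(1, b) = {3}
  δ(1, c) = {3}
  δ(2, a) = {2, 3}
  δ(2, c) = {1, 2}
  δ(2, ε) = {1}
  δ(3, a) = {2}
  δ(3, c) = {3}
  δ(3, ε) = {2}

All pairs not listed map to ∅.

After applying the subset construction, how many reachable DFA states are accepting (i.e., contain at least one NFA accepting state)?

Start state of the DFA: {1} (ε-closure of the NFA start).
{1} --a--> {1, 2}  [new]
{1} --b--> {1, 2, 3}  [new]
{1} --c--> {1, 2, 3}  [seen]
{1, 2} --a--> {1, 2, 3}  [seen]
{1, 2} --b--> {1, 2, 3}  [seen]
{1, 2} --c--> {1, 2, 3}  [seen]
{1, 2, 3} --a--> {1, 2, 3}  [seen]
{1, 2, 3} --b--> {1, 2, 3}  [seen]
{1, 2, 3} --c--> {1, 2, 3}  [seen]
Reachable DFA states: {1}, {1, 2}, {1, 2, 3}.
Accepting DFA states (contain an NFA accepting state): {1}, {1, 2}, {1, 2, 3}.

3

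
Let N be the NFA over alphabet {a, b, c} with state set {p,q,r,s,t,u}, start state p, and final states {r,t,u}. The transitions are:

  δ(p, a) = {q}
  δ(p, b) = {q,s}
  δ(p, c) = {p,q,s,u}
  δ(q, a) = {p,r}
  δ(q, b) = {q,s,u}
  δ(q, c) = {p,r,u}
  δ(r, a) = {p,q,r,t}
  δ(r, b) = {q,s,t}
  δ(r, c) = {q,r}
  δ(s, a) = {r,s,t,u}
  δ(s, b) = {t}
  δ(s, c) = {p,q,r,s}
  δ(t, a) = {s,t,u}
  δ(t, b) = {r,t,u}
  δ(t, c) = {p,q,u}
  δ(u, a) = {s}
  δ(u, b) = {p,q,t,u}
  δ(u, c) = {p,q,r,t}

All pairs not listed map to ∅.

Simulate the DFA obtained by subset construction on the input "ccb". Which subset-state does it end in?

{p,q,r,s,t,u}

Start: {p}.
δ(p,c) = {p,q,s,u}.
Union: {p,q,s,u}.
After c: {p,q,s,u}.
δ(p,c) = {p,q,s,u}; δ(q,c) = {p,r,u}; δ(s,c) = {p,q,r,s}; δ(u,c) = {p,q,r,t}.
Union: {p,q,r,s,t,u}.
After c: {p,q,r,s,t,u}.
δ(p,b) = {q,s}; δ(q,b) = {q,s,u}; δ(r,b) = {q,s,t}; δ(s,b) = {t}; δ(t,b) = {r,t,u}; δ(u,b) = {p,q,t,u}.
Union: {p,q,r,s,t,u}.
After b: {p,q,r,s,t,u}.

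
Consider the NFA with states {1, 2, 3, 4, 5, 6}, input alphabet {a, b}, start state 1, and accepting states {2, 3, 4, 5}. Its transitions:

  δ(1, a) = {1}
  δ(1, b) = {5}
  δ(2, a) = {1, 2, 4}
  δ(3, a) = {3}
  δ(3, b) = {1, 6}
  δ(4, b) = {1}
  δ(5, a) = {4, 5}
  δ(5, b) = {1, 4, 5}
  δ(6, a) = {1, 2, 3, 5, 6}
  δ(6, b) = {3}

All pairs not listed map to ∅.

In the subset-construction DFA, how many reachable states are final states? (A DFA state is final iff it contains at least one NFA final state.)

Start state of the DFA: {1}.
{1} --a--> {1}  [seen]
{1} --b--> {5}  [new]
{5} --a--> {4, 5}  [new]
{5} --b--> {1, 4, 5}  [new]
{4, 5} --a--> {4, 5}  [seen]
{4, 5} --b--> {1, 4, 5}  [seen]
{1, 4, 5} --a--> {1, 4, 5}  [seen]
{1, 4, 5} --b--> {1, 4, 5}  [seen]
Reachable DFA states: {1}, {5}, {4, 5}, {1, 4, 5}.
Accepting DFA states (contain an NFA accepting state): {5}, {4, 5}, {1, 4, 5}.

3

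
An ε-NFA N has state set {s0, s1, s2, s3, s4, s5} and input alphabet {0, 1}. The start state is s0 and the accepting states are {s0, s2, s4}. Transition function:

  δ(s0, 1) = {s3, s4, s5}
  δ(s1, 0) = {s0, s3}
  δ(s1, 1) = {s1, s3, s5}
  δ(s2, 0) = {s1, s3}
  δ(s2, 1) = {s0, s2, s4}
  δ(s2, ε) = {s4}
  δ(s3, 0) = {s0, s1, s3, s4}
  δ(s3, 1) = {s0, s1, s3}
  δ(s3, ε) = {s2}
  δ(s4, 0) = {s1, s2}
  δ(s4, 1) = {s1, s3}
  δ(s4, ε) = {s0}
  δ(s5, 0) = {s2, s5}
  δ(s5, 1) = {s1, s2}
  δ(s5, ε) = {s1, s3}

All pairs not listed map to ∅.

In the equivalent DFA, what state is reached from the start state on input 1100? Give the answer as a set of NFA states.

Start: {s0}.
δ(s0,1) = {s3, s4, s5}.
Union: {s3, s4, s5}.
ε-closure gives {s0, s1, s2, s3, s4, s5}.
After 1: {s0, s1, s2, s3, s4, s5}.
δ(s0,1) = {s3, s4, s5}; δ(s1,1) = {s1, s3, s5}; δ(s2,1) = {s0, s2, s4}; δ(s3,1) = {s0, s1, s3}; δ(s4,1) = {s1, s3}; δ(s5,1) = {s1, s2}.
Union: {s0, s1, s2, s3, s4, s5}.
After 1: {s0, s1, s2, s3, s4, s5}.
δ(s0,0) = ∅; δ(s1,0) = {s0, s3}; δ(s2,0) = {s1, s3}; δ(s3,0) = {s0, s1, s3, s4}; δ(s4,0) = {s1, s2}; δ(s5,0) = {s2, s5}.
Union: {s0, s1, s2, s3, s4, s5}.
After 0: {s0, s1, s2, s3, s4, s5}.
δ(s0,0) = ∅; δ(s1,0) = {s0, s3}; δ(s2,0) = {s1, s3}; δ(s3,0) = {s0, s1, s3, s4}; δ(s4,0) = {s1, s2}; δ(s5,0) = {s2, s5}.
Union: {s0, s1, s2, s3, s4, s5}.
After 0: {s0, s1, s2, s3, s4, s5}.

{s0, s1, s2, s3, s4, s5}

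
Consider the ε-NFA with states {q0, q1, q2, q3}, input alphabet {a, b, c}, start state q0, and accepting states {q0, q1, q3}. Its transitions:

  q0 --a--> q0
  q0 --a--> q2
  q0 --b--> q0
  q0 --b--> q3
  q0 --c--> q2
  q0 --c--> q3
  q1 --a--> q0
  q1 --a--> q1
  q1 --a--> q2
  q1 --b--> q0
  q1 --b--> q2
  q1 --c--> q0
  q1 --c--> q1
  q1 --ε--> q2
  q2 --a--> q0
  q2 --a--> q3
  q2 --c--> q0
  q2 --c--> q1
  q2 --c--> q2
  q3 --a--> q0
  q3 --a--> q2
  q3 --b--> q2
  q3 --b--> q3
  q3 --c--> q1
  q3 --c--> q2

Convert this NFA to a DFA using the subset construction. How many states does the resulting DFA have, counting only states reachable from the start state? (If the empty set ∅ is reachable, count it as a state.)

Start state of the DFA: {q0} (ε-closure of the NFA start).
{q0} --a--> {q0, q2}  [new]
{q0} --b--> {q0, q3}  [new]
{q0} --c--> {q2, q3}  [new]
{q0, q2} --a--> {q0, q2, q3}  [new]
{q0, q2} --b--> {q0, q3}  [seen]
{q0, q2} --c--> {q0, q1, q2, q3}  [new]
{q0, q3} --a--> {q0, q2}  [seen]
{q0, q3} --b--> {q0, q2, q3}  [seen]
{q0, q3} --c--> {q1, q2, q3}  [new]
{q2, q3} --a--> {q0, q2, q3}  [seen]
{q2, q3} --b--> {q2, q3}  [seen]
{q2, q3} --c--> {q0, q1, q2}  [new]
{q0, q2, q3} --a--> {q0, q2, q3}  [seen]
{q0, q2, q3} --b--> {q0, q2, q3}  [seen]
{q0, q2, q3} --c--> {q0, q1, q2, q3}  [seen]
{q0, q1, q2, q3} --a--> {q0, q1, q2, q3}  [seen]
{q0, q1, q2, q3} --b--> {q0, q2, q3}  [seen]
{q0, q1, q2, q3} --c--> {q0, q1, q2, q3}  [seen]
{q1, q2, q3} --a--> {q0, q1, q2, q3}  [seen]
{q1, q2, q3} --b--> {q0, q2, q3}  [seen]
{q1, q2, q3} --c--> {q0, q1, q2}  [seen]
{q0, q1, q2} --a--> {q0, q1, q2, q3}  [seen]
{q0, q1, q2} --b--> {q0, q2, q3}  [seen]
{q0, q1, q2} --c--> {q0, q1, q2, q3}  [seen]
Reachable DFA states: {q0}, {q0, q2}, {q0, q3}, {q2, q3}, {q0, q2, q3}, {q0, q1, q2, q3}, {q1, q2, q3}, {q0, q1, q2}.

8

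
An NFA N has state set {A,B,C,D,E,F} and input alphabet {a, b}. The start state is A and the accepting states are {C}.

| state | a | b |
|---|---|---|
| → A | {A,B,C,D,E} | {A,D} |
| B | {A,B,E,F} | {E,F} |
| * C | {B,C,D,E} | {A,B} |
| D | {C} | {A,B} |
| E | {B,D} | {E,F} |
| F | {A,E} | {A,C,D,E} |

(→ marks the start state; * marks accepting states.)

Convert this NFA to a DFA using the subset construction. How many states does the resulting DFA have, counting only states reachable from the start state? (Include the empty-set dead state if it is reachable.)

6

Start state of the DFA: {A}.
{A} --a--> {A,B,C,D,E}  [new]
{A} --b--> {A,D}  [new]
{A,B,C,D,E} --a--> {A,B,C,D,E,F}  [new]
{A,B,C,D,E} --b--> {A,B,D,E,F}  [new]
{A,D} --a--> {A,B,C,D,E}  [seen]
{A,D} --b--> {A,B,D}  [new]
{A,B,C,D,E,F} --a--> {A,B,C,D,E,F}  [seen]
{A,B,C,D,E,F} --b--> {A,B,C,D,E,F}  [seen]
{A,B,D,E,F} --a--> {A,B,C,D,E,F}  [seen]
{A,B,D,E,F} --b--> {A,B,C,D,E,F}  [seen]
{A,B,D} --a--> {A,B,C,D,E,F}  [seen]
{A,B,D} --b--> {A,B,D,E,F}  [seen]
Reachable DFA states: {A}, {A,B,C,D,E}, {A,D}, {A,B,C,D,E,F}, {A,B,D,E,F}, {A,B,D}.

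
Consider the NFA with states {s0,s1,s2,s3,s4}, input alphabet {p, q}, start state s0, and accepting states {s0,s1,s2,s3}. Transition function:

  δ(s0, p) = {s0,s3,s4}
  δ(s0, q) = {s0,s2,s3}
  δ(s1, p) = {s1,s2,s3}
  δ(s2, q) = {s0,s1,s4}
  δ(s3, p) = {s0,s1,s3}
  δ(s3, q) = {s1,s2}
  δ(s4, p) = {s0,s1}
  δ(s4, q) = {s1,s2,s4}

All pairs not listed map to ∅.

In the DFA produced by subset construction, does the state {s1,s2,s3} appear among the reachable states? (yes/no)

Start state of the DFA: {s0}.
{s0} --p--> {s0,s3,s4}  [new]
{s0} --q--> {s0,s2,s3}  [new]
{s0,s3,s4} --p--> {s0,s1,s3,s4}  [new]
{s0,s3,s4} --q--> {s0,s1,s2,s3,s4}  [new]
{s0,s2,s3} --p--> {s0,s1,s3,s4}  [seen]
{s0,s2,s3} --q--> {s0,s1,s2,s3,s4}  [seen]
{s0,s1,s3,s4} --p--> {s0,s1,s2,s3,s4}  [seen]
{s0,s1,s3,s4} --q--> {s0,s1,s2,s3,s4}  [seen]
{s0,s1,s2,s3,s4} --p--> {s0,s1,s2,s3,s4}  [seen]
{s0,s1,s2,s3,s4} --q--> {s0,s1,s2,s3,s4}  [seen]
Reachable DFA states: {s0}, {s0,s3,s4}, {s0,s2,s3}, {s0,s1,s3,s4}, {s0,s1,s2,s3,s4}.
{s1,s2,s3} is not among them.

no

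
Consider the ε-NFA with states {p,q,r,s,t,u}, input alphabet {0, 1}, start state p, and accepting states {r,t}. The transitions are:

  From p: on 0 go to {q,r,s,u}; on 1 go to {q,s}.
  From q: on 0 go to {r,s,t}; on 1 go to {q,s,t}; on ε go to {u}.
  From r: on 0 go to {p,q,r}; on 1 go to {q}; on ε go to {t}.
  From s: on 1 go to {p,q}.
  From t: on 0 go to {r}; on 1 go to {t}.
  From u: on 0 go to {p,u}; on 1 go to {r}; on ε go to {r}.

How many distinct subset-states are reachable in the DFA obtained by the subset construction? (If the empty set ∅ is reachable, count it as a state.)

3

Start state of the DFA: {p} (ε-closure of the NFA start).
{p} --0--> {q,r,s,t,u}  [new]
{p} --1--> {q,r,s,t,u}  [seen]
{q,r,s,t,u} --0--> {p,q,r,s,t,u}  [new]
{q,r,s,t,u} --1--> {p,q,r,s,t,u}  [seen]
{p,q,r,s,t,u} --0--> {p,q,r,s,t,u}  [seen]
{p,q,r,s,t,u} --1--> {p,q,r,s,t,u}  [seen]
Reachable DFA states: {p}, {q,r,s,t,u}, {p,q,r,s,t,u}.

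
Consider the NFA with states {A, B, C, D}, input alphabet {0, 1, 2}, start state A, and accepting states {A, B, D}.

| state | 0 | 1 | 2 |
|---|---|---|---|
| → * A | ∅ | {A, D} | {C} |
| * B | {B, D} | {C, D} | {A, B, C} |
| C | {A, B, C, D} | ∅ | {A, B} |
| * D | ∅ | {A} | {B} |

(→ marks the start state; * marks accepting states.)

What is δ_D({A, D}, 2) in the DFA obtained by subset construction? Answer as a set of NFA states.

δ(A,2) = {C}; δ(D,2) = {B}.
Union: {B, C}.

{B, C}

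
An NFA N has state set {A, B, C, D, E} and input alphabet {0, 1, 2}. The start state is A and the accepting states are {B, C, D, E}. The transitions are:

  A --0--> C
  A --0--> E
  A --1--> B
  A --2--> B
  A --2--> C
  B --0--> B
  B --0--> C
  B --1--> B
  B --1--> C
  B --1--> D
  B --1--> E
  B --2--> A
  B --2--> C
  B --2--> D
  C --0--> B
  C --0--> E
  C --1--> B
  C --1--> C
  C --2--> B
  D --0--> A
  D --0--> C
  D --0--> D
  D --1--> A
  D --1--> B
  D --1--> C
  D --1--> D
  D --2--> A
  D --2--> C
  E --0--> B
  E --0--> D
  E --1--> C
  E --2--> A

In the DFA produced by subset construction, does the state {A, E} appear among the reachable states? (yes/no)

Start state of the DFA: {A}.
{A} --0--> {C, E}  [new]
{A} --1--> {B}  [new]
{A} --2--> {B, C}  [new]
{C, E} --0--> {B, D, E}  [new]
{C, E} --1--> {B, C}  [seen]
{C, E} --2--> {A, B}  [new]
{B} --0--> {B, C}  [seen]
{B} --1--> {B, C, D, E}  [new]
{B} --2--> {A, C, D}  [new]
{B, C} --0--> {B, C, E}  [new]
{B, C} --1--> {B, C, D, E}  [seen]
{B, C} --2--> {A, B, C, D}  [new]
{B, D, E} --0--> {A, B, C, D}  [seen]
{B, D, E} --1--> {A, B, C, D, E}  [new]
{B, D, E} --2--> {A, C, D}  [seen]
{A, B} --0--> {B, C, E}  [seen]
{A, B} --1--> {B, C, D, E}  [seen]
{A, B} --2--> {A, B, C, D}  [seen]
{B, C, D, E} --0--> {A, B, C, D, E}  [seen]
{B, C, D, E} --1--> {A, B, C, D, E}  [seen]
{B, C, D, E} --2--> {A, B, C, D}  [seen]
{A, C, D} --0--> {A, B, C, D, E}  [seen]
{A, C, D} --1--> {A, B, C, D}  [seen]
{A, C, D} --2--> {A, B, C}  [new]
{B, C, E} --0--> {B, C, D, E}  [seen]
{B, C, E} --1--> {B, C, D, E}  [seen]
{B, C, E} --2--> {A, B, C, D}  [seen]
{A, B, C, D} --0--> {A, B, C, D, E}  [seen]
{A, B, C, D} --1--> {A, B, C, D, E}  [seen]
{A, B, C, D} --2--> {A, B, C, D}  [seen]
{A, B, C, D, E} --0--> {A, B, C, D, E}  [seen]
{A, B, C, D, E} --1--> {A, B, C, D, E}  [seen]
{A, B, C, D, E} --2--> {A, B, C, D}  [seen]
{A, B, C} --0--> {B, C, E}  [seen]
{A, B, C} --1--> {B, C, D, E}  [seen]
{A, B, C} --2--> {A, B, C, D}  [seen]
Reachable DFA states: {A}, {C, E}, {B}, {B, C}, {B, D, E}, {A, B}, {B, C, D, E}, {A, C, D}, {B, C, E}, {A, B, C, D}, {A, B, C, D, E}, {A, B, C}.
{A, E} is not among them.

no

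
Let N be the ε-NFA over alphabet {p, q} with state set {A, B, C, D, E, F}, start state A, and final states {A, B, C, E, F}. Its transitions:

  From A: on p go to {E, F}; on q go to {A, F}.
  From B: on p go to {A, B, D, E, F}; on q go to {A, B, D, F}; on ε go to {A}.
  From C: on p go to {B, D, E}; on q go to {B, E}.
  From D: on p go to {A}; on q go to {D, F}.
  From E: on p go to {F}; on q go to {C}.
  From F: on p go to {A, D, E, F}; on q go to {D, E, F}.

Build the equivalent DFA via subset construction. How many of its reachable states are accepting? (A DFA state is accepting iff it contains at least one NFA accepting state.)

Start state of the DFA: {A} (ε-closure of the NFA start).
{A} --p--> {E, F}  [new]
{A} --q--> {A, F}  [new]
{E, F} --p--> {A, D, E, F}  [new]
{E, F} --q--> {C, D, E, F}  [new]
{A, F} --p--> {A, D, E, F}  [seen]
{A, F} --q--> {A, D, E, F}  [seen]
{A, D, E, F} --p--> {A, D, E, F}  [seen]
{A, D, E, F} --q--> {A, C, D, E, F}  [new]
{C, D, E, F} --p--> {A, B, D, E, F}  [new]
{C, D, E, F} --q--> {A, B, C, D, E, F}  [new]
{A, C, D, E, F} --p--> {A, B, D, E, F}  [seen]
{A, C, D, E, F} --q--> {A, B, C, D, E, F}  [seen]
{A, B, D, E, F} --p--> {A, B, D, E, F}  [seen]
{A, B, D, E, F} --q--> {A, B, C, D, E, F}  [seen]
{A, B, C, D, E, F} --p--> {A, B, D, E, F}  [seen]
{A, B, C, D, E, F} --q--> {A, B, C, D, E, F}  [seen]
Reachable DFA states: {A}, {E, F}, {A, F}, {A, D, E, F}, {C, D, E, F}, {A, C, D, E, F}, {A, B, D, E, F}, {A, B, C, D, E, F}.
Accepting DFA states (contain an NFA accepting state): {A}, {E, F}, {A, F}, {A, D, E, F}, {C, D, E, F}, {A, C, D, E, F}, {A, B, D, E, F}, {A, B, C, D, E, F}.

8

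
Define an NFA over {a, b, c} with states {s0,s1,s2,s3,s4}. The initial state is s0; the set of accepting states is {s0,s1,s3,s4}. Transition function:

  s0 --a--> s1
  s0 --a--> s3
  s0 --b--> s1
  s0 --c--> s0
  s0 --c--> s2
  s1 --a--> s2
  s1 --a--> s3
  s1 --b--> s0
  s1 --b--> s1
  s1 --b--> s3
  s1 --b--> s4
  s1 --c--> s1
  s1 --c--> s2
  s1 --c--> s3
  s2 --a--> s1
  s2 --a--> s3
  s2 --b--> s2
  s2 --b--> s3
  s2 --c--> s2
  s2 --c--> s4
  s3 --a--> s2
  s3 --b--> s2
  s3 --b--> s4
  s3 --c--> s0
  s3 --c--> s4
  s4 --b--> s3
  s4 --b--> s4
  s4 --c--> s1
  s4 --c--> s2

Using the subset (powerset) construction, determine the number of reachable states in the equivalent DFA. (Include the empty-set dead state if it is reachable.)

12

Start state of the DFA: {s0}.
{s0} --a--> {s1,s3}  [new]
{s0} --b--> {s1}  [new]
{s0} --c--> {s0,s2}  [new]
{s1,s3} --a--> {s2,s3}  [new]
{s1,s3} --b--> {s0,s1,s2,s3,s4}  [new]
{s1,s3} --c--> {s0,s1,s2,s3,s4}  [seen]
{s1} --a--> {s2,s3}  [seen]
{s1} --b--> {s0,s1,s3,s4}  [new]
{s1} --c--> {s1,s2,s3}  [new]
{s0,s2} --a--> {s1,s3}  [seen]
{s0,s2} --b--> {s1,s2,s3}  [seen]
{s0,s2} --c--> {s0,s2,s4}  [new]
{s2,s3} --a--> {s1,s2,s3}  [seen]
{s2,s3} --b--> {s2,s3,s4}  [new]
{s2,s3} --c--> {s0,s2,s4}  [seen]
{s0,s1,s2,s3,s4} --a--> {s1,s2,s3}  [seen]
{s0,s1,s2,s3,s4} --b--> {s0,s1,s2,s3,s4}  [seen]
{s0,s1,s2,s3,s4} --c--> {s0,s1,s2,s3,s4}  [seen]
{s0,s1,s3,s4} --a--> {s1,s2,s3}  [seen]
{s0,s1,s3,s4} --b--> {s0,s1,s2,s3,s4}  [seen]
{s0,s1,s3,s4} --c--> {s0,s1,s2,s3,s4}  [seen]
{s1,s2,s3} --a--> {s1,s2,s3}  [seen]
{s1,s2,s3} --b--> {s0,s1,s2,s3,s4}  [seen]
{s1,s2,s3} --c--> {s0,s1,s2,s3,s4}  [seen]
{s0,s2,s4} --a--> {s1,s3}  [seen]
{s0,s2,s4} --b--> {s1,s2,s3,s4}  [new]
{s0,s2,s4} --c--> {s0,s1,s2,s4}  [new]
{s2,s3,s4} --a--> {s1,s2,s3}  [seen]
{s2,s3,s4} --b--> {s2,s3,s4}  [seen]
{s2,s3,s4} --c--> {s0,s1,s2,s4}  [seen]
{s1,s2,s3,s4} --a--> {s1,s2,s3}  [seen]
{s1,s2,s3,s4} --b--> {s0,s1,s2,s3,s4}  [seen]
{s1,s2,s3,s4} --c--> {s0,s1,s2,s3,s4}  [seen]
{s0,s1,s2,s4} --a--> {s1,s2,s3}  [seen]
{s0,s1,s2,s4} --b--> {s0,s1,s2,s3,s4}  [seen]
{s0,s1,s2,s4} --c--> {s0,s1,s2,s3,s4}  [seen]
Reachable DFA states: {s0}, {s1,s3}, {s1}, {s0,s2}, {s2,s3}, {s0,s1,s2,s3,s4}, {s0,s1,s3,s4}, {s1,s2,s3}, {s0,s2,s4}, {s2,s3,s4}, {s1,s2,s3,s4}, {s0,s1,s2,s4}.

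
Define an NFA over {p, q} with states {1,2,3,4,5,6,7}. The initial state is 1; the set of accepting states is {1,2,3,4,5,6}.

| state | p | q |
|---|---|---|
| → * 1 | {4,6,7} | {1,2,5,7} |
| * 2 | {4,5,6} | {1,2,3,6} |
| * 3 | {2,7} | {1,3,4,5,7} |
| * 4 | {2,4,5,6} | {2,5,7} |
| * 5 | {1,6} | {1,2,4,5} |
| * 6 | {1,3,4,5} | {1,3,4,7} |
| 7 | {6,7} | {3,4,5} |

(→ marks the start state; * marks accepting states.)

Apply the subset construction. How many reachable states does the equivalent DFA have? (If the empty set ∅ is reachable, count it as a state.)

Start state of the DFA: {1}.
{1} --p--> {4,6,7}  [new]
{1} --q--> {1,2,5,7}  [new]
{4,6,7} --p--> {1,2,3,4,5,6,7}  [new]
{4,6,7} --q--> {1,2,3,4,5,7}  [new]
{1,2,5,7} --p--> {1,4,5,6,7}  [new]
{1,2,5,7} --q--> {1,2,3,4,5,6,7}  [seen]
{1,2,3,4,5,6,7} --p--> {1,2,3,4,5,6,7}  [seen]
{1,2,3,4,5,6,7} --q--> {1,2,3,4,5,6,7}  [seen]
{1,2,3,4,5,7} --p--> {1,2,4,5,6,7}  [new]
{1,2,3,4,5,7} --q--> {1,2,3,4,5,6,7}  [seen]
{1,4,5,6,7} --p--> {1,2,3,4,5,6,7}  [seen]
{1,4,5,6,7} --q--> {1,2,3,4,5,7}  [seen]
{1,2,4,5,6,7} --p--> {1,2,3,4,5,6,7}  [seen]
{1,2,4,5,6,7} --q--> {1,2,3,4,5,6,7}  [seen]
Reachable DFA states: {1}, {4,6,7}, {1,2,5,7}, {1,2,3,4,5,6,7}, {1,2,3,4,5,7}, {1,4,5,6,7}, {1,2,4,5,6,7}.

7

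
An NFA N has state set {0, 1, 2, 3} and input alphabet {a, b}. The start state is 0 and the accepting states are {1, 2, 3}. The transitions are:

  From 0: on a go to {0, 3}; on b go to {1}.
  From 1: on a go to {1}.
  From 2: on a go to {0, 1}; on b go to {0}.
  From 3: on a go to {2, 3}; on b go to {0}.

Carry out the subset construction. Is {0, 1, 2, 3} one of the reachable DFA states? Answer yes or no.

yes

Start state of the DFA: {0}.
{0} --a--> {0, 3}  [new]
{0} --b--> {1}  [new]
{0, 3} --a--> {0, 2, 3}  [new]
{0, 3} --b--> {0, 1}  [new]
{1} --a--> {1}  [seen]
{1} --b--> ∅  [new]
{0, 2, 3} --a--> {0, 1, 2, 3}  [new]
{0, 2, 3} --b--> {0, 1}  [seen]
{0, 1} --a--> {0, 1, 3}  [new]
{0, 1} --b--> {1}  [seen]
∅ --a--> ∅  [seen]
∅ --b--> ∅  [seen]
{0, 1, 2, 3} --a--> {0, 1, 2, 3}  [seen]
{0, 1, 2, 3} --b--> {0, 1}  [seen]
{0, 1, 3} --a--> {0, 1, 2, 3}  [seen]
{0, 1, 3} --b--> {0, 1}  [seen]
Reachable DFA states: {0}, {0, 3}, {1}, {0, 2, 3}, {0, 1}, ∅, {0, 1, 2, 3}, {0, 1, 3}.
{0, 1, 2, 3} is among them.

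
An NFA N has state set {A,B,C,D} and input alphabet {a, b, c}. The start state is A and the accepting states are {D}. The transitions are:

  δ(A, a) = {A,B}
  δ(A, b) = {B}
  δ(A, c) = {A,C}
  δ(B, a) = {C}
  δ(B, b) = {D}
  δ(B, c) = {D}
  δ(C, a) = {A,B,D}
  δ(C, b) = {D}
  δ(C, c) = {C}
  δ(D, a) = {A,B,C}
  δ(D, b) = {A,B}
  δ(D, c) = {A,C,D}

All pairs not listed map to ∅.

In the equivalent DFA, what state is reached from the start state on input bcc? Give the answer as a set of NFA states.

Start: {A}.
δ(A,b) = {B}.
Union: {B}.
After b: {B}.
δ(B,c) = {D}.
Union: {D}.
After c: {D}.
δ(D,c) = {A,C,D}.
Union: {A,C,D}.
After c: {A,C,D}.

{A,C,D}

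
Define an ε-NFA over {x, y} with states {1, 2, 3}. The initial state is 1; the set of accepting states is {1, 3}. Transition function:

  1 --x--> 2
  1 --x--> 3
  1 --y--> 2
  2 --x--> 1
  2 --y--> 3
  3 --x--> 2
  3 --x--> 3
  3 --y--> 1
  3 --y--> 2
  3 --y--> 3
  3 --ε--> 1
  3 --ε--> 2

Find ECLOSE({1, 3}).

Begin with {1, 3}.
3 →ε {1, 2}; add 2.
ε-closure = {1, 2, 3}.

{1, 2, 3}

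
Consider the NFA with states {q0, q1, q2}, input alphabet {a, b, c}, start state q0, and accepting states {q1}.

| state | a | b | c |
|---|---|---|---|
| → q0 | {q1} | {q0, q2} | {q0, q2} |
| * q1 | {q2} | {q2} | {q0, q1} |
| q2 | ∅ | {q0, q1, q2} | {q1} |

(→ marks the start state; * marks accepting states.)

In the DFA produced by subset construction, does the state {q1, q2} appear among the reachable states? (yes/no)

Start state of the DFA: {q0}.
{q0} --a--> {q1}  [new]
{q0} --b--> {q0, q2}  [new]
{q0} --c--> {q0, q2}  [seen]
{q1} --a--> {q2}  [new]
{q1} --b--> {q2}  [seen]
{q1} --c--> {q0, q1}  [new]
{q0, q2} --a--> {q1}  [seen]
{q0, q2} --b--> {q0, q1, q2}  [new]
{q0, q2} --c--> {q0, q1, q2}  [seen]
{q2} --a--> ∅  [new]
{q2} --b--> {q0, q1, q2}  [seen]
{q2} --c--> {q1}  [seen]
{q0, q1} --a--> {q1, q2}  [new]
{q0, q1} --b--> {q0, q2}  [seen]
{q0, q1} --c--> {q0, q1, q2}  [seen]
{q0, q1, q2} --a--> {q1, q2}  [seen]
{q0, q1, q2} --b--> {q0, q1, q2}  [seen]
{q0, q1, q2} --c--> {q0, q1, q2}  [seen]
∅ --a--> ∅  [seen]
∅ --b--> ∅  [seen]
∅ --c--> ∅  [seen]
{q1, q2} --a--> {q2}  [seen]
{q1, q2} --b--> {q0, q1, q2}  [seen]
{q1, q2} --c--> {q0, q1}  [seen]
Reachable DFA states: {q0}, {q1}, {q0, q2}, {q2}, {q0, q1}, {q0, q1, q2}, ∅, {q1, q2}.
{q1, q2} is among them.

yes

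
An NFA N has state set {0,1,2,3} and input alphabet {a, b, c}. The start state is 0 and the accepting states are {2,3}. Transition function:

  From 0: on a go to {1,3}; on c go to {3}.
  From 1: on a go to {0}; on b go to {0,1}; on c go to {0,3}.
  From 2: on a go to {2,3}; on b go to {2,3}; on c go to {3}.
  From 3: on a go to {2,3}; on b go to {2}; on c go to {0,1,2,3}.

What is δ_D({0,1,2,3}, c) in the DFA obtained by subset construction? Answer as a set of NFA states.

δ(0,c) = {3}; δ(1,c) = {0,3}; δ(2,c) = {3}; δ(3,c) = {0,1,2,3}.
Union: {0,1,2,3}.

{0,1,2,3}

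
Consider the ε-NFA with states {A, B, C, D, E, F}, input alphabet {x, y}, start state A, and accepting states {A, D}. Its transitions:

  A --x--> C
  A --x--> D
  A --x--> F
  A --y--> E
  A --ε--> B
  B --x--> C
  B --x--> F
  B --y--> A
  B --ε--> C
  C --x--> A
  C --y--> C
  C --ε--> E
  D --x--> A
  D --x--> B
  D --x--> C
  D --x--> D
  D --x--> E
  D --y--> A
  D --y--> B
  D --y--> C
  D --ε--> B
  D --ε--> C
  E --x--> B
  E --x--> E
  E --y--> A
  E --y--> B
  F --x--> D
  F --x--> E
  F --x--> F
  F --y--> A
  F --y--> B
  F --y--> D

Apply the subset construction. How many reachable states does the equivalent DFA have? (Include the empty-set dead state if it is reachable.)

Start state of the DFA: {A, B, C, E} (ε-closure of the NFA start).
{A, B, C, E} --x--> {A, B, C, D, E, F}  [new]
{A, B, C, E} --y--> {A, B, C, E}  [seen]
{A, B, C, D, E, F} --x--> {A, B, C, D, E, F}  [seen]
{A, B, C, D, E, F} --y--> {A, B, C, D, E}  [new]
{A, B, C, D, E} --x--> {A, B, C, D, E, F}  [seen]
{A, B, C, D, E} --y--> {A, B, C, E}  [seen]
Reachable DFA states: {A, B, C, E}, {A, B, C, D, E, F}, {A, B, C, D, E}.

3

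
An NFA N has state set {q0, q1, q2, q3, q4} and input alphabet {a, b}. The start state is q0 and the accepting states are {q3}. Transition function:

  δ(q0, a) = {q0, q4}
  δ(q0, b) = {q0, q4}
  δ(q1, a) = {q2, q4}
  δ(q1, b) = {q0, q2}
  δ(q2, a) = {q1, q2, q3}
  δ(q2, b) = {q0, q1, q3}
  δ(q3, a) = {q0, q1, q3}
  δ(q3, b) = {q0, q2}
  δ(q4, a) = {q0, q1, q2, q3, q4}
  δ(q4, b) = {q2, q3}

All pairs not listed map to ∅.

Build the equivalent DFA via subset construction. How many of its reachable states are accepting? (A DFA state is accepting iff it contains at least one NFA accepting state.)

Start state of the DFA: {q0}.
{q0} --a--> {q0, q4}  [new]
{q0} --b--> {q0, q4}  [seen]
{q0, q4} --a--> {q0, q1, q2, q3, q4}  [new]
{q0, q4} --b--> {q0, q2, q3, q4}  [new]
{q0, q1, q2, q3, q4} --a--> {q0, q1, q2, q3, q4}  [seen]
{q0, q1, q2, q3, q4} --b--> {q0, q1, q2, q3, q4}  [seen]
{q0, q2, q3, q4} --a--> {q0, q1, q2, q3, q4}  [seen]
{q0, q2, q3, q4} --b--> {q0, q1, q2, q3, q4}  [seen]
Reachable DFA states: {q0}, {q0, q4}, {q0, q1, q2, q3, q4}, {q0, q2, q3, q4}.
Accepting DFA states (contain an NFA accepting state): {q0, q1, q2, q3, q4}, {q0, q2, q3, q4}.

2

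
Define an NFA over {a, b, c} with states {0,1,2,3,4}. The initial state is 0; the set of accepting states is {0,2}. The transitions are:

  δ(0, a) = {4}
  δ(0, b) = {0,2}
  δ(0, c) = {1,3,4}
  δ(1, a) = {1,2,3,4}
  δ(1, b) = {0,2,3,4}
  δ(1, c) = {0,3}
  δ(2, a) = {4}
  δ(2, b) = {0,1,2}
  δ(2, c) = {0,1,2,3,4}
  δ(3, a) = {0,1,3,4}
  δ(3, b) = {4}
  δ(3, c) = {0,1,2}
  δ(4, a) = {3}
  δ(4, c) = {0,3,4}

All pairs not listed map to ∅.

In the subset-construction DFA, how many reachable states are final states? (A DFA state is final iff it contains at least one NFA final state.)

10

Start state of the DFA: {0}.
{0} --a--> {4}  [new]
{0} --b--> {0,2}  [new]
{0} --c--> {1,3,4}  [new]
{4} --a--> {3}  [new]
{4} --b--> ∅  [new]
{4} --c--> {0,3,4}  [new]
{0,2} --a--> {4}  [seen]
{0,2} --b--> {0,1,2}  [new]
{0,2} --c--> {0,1,2,3,4}  [new]
{1,3,4} --a--> {0,1,2,3,4}  [seen]
{1,3,4} --b--> {0,2,3,4}  [new]
{1,3,4} --c--> {0,1,2,3,4}  [seen]
{3} --a--> {0,1,3,4}  [new]
{3} --b--> {4}  [seen]
{3} --c--> {0,1,2}  [seen]
∅ --a--> ∅  [seen]
∅ --b--> ∅  [seen]
∅ --c--> ∅  [seen]
{0,3,4} --a--> {0,1,3,4}  [seen]
{0,3,4} --b--> {0,2,4}  [new]
{0,3,4} --c--> {0,1,2,3,4}  [seen]
{0,1,2} --a--> {1,2,3,4}  [new]
{0,1,2} --b--> {0,1,2,3,4}  [seen]
{0,1,2} --c--> {0,1,2,3,4}  [seen]
{0,1,2,3,4} --a--> {0,1,2,3,4}  [seen]
{0,1,2,3,4} --b--> {0,1,2,3,4}  [seen]
{0,1,2,3,4} --c--> {0,1,2,3,4}  [seen]
{0,2,3,4} --a--> {0,1,3,4}  [seen]
{0,2,3,4} --b--> {0,1,2,4}  [new]
{0,2,3,4} --c--> {0,1,2,3,4}  [seen]
{0,1,3,4} --a--> {0,1,2,3,4}  [seen]
{0,1,3,4} --b--> {0,2,3,4}  [seen]
{0,1,3,4} --c--> {0,1,2,3,4}  [seen]
{0,2,4} --a--> {3,4}  [new]
{0,2,4} --b--> {0,1,2}  [seen]
{0,2,4} --c--> {0,1,2,3,4}  [seen]
{1,2,3,4} --a--> {0,1,2,3,4}  [seen]
{1,2,3,4} --b--> {0,1,2,3,4}  [seen]
{1,2,3,4} --c--> {0,1,2,3,4}  [seen]
{0,1,2,4} --a--> {1,2,3,4}  [seen]
{0,1,2,4} --b--> {0,1,2,3,4}  [seen]
{0,1,2,4} --c--> {0,1,2,3,4}  [seen]
{3,4} --a--> {0,1,3,4}  [seen]
{3,4} --b--> {4}  [seen]
{3,4} --c--> {0,1,2,3,4}  [seen]
Reachable DFA states: {0}, {4}, {0,2}, {1,3,4}, {3}, ∅, {0,3,4}, {0,1,2}, {0,1,2,3,4}, {0,2,3,4}, {0,1,3,4}, {0,2,4}, {1,2,3,4}, {0,1,2,4}, {3,4}.
Accepting DFA states (contain an NFA accepting state): {0}, {0,2}, {0,3,4}, {0,1,2}, {0,1,2,3,4}, {0,2,3,4}, {0,1,3,4}, {0,2,4}, {1,2,3,4}, {0,1,2,4}.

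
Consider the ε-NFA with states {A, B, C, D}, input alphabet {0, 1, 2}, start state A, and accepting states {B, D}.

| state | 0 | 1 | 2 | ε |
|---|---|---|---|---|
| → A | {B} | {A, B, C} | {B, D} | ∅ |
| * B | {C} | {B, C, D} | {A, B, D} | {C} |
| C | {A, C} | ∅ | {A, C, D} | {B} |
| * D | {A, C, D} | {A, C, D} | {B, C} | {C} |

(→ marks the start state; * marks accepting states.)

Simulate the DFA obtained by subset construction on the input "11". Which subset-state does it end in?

{A, B, C, D}

Start: {A}.
δ(A,1) = {A, B, C}.
Union: {A, B, C}.
After 1: {A, B, C}.
δ(A,1) = {A, B, C}; δ(B,1) = {B, C, D}; δ(C,1) = ∅.
Union: {A, B, C, D}.
After 1: {A, B, C, D}.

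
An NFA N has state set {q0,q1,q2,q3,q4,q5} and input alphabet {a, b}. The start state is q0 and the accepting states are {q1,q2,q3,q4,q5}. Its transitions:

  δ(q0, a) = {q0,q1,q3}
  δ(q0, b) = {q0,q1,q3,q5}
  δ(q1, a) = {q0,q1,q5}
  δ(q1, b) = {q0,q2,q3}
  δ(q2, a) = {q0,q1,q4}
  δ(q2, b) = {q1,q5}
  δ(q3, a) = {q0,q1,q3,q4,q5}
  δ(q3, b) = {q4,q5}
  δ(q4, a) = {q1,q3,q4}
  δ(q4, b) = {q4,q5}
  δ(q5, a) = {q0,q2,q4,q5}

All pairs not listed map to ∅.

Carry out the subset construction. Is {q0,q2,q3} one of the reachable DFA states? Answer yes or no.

Start state of the DFA: {q0}.
{q0} --a--> {q0,q1,q3}  [new]
{q0} --b--> {q0,q1,q3,q5}  [new]
{q0,q1,q3} --a--> {q0,q1,q3,q4,q5}  [new]
{q0,q1,q3} --b--> {q0,q1,q2,q3,q4,q5}  [new]
{q0,q1,q3,q5} --a--> {q0,q1,q2,q3,q4,q5}  [seen]
{q0,q1,q3,q5} --b--> {q0,q1,q2,q3,q4,q5}  [seen]
{q0,q1,q3,q4,q5} --a--> {q0,q1,q2,q3,q4,q5}  [seen]
{q0,q1,q3,q4,q5} --b--> {q0,q1,q2,q3,q4,q5}  [seen]
{q0,q1,q2,q3,q4,q5} --a--> {q0,q1,q2,q3,q4,q5}  [seen]
{q0,q1,q2,q3,q4,q5} --b--> {q0,q1,q2,q3,q4,q5}  [seen]
Reachable DFA states: {q0}, {q0,q1,q3}, {q0,q1,q3,q5}, {q0,q1,q3,q4,q5}, {q0,q1,q2,q3,q4,q5}.
{q0,q2,q3} is not among them.

no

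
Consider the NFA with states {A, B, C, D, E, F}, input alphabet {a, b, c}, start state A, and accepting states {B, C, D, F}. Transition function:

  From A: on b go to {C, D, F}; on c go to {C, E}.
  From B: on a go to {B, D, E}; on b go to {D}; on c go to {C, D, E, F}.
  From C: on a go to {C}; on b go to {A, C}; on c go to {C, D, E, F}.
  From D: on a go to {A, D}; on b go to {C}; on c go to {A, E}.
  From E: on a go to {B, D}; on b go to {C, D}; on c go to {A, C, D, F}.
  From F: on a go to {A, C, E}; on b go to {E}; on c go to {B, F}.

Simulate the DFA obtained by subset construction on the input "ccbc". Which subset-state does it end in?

{A, B, C, D, E, F}

Start: {A}.
δ(A,c) = {C, E}.
Union: {C, E}.
After c: {C, E}.
δ(C,c) = {C, D, E, F}; δ(E,c) = {A, C, D, F}.
Union: {A, C, D, E, F}.
After c: {A, C, D, E, F}.
δ(A,b) = {C, D, F}; δ(C,b) = {A, C}; δ(D,b) = {C}; δ(E,b) = {C, D}; δ(F,b) = {E}.
Union: {A, C, D, E, F}.
After b: {A, C, D, E, F}.
δ(A,c) = {C, E}; δ(C,c) = {C, D, E, F}; δ(D,c) = {A, E}; δ(E,c) = {A, C, D, F}; δ(F,c) = {B, F}.
Union: {A, B, C, D, E, F}.
After c: {A, B, C, D, E, F}.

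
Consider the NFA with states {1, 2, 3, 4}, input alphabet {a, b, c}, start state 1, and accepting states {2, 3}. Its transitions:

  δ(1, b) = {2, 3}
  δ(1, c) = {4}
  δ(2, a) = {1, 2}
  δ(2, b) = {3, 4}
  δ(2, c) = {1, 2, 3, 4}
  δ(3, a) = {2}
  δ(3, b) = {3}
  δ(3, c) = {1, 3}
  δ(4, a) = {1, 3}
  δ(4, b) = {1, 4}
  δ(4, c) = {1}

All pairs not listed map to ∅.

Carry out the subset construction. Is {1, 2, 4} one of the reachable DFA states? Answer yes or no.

Start state of the DFA: {1}.
{1} --a--> ∅  [new]
{1} --b--> {2, 3}  [new]
{1} --c--> {4}  [new]
∅ --a--> ∅  [seen]
∅ --b--> ∅  [seen]
∅ --c--> ∅  [seen]
{2, 3} --a--> {1, 2}  [new]
{2, 3} --b--> {3, 4}  [new]
{2, 3} --c--> {1, 2, 3, 4}  [new]
{4} --a--> {1, 3}  [new]
{4} --b--> {1, 4}  [new]
{4} --c--> {1}  [seen]
{1, 2} --a--> {1, 2}  [seen]
{1, 2} --b--> {2, 3, 4}  [new]
{1, 2} --c--> {1, 2, 3, 4}  [seen]
{3, 4} --a--> {1, 2, 3}  [new]
{3, 4} --b--> {1, 3, 4}  [new]
{3, 4} --c--> {1, 3}  [seen]
{1, 2, 3, 4} --a--> {1, 2, 3}  [seen]
{1, 2, 3, 4} --b--> {1, 2, 3, 4}  [seen]
{1, 2, 3, 4} --c--> {1, 2, 3, 4}  [seen]
{1, 3} --a--> {2}  [new]
{1, 3} --b--> {2, 3}  [seen]
{1, 3} --c--> {1, 3, 4}  [seen]
{1, 4} --a--> {1, 3}  [seen]
{1, 4} --b--> {1, 2, 3, 4}  [seen]
{1, 4} --c--> {1, 4}  [seen]
{2, 3, 4} --a--> {1, 2, 3}  [seen]
{2, 3, 4} --b--> {1, 3, 4}  [seen]
{2, 3, 4} --c--> {1, 2, 3, 4}  [seen]
{1, 2, 3} --a--> {1, 2}  [seen]
{1, 2, 3} --b--> {2, 3, 4}  [seen]
{1, 2, 3} --c--> {1, 2, 3, 4}  [seen]
{1, 3, 4} --a--> {1, 2, 3}  [seen]
{1, 3, 4} --b--> {1, 2, 3, 4}  [seen]
{1, 3, 4} --c--> {1, 3, 4}  [seen]
{2} --a--> {1, 2}  [seen]
{2} --b--> {3, 4}  [seen]
{2} --c--> {1, 2, 3, 4}  [seen]
Reachable DFA states: {1}, ∅, {2, 3}, {4}, {1, 2}, {3, 4}, {1, 2, 3, 4}, {1, 3}, {1, 4}, {2, 3, 4}, {1, 2, 3}, {1, 3, 4}, {2}.
{1, 2, 4} is not among them.

no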